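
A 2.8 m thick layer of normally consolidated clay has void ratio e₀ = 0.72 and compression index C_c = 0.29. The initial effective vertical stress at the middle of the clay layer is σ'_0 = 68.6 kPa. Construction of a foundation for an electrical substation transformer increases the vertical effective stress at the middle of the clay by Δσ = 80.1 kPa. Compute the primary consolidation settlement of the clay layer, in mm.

S_c ≈ 159 mm

Final effective stress: σ'_f = σ'_0 + Δσ = 68.6 + 80.1 = 148.7 kPa.
Normally consolidated clay, so the full stress increment lies on the virgin compression line:
S_c = C_c·H/(1+e₀)·log₁₀(σ'_f/σ'_0) = 0.29×2.8/(1+0.72)×log₁₀(148.7/68.6)
    = 0.47209 × 0.33599 = 0.1586 m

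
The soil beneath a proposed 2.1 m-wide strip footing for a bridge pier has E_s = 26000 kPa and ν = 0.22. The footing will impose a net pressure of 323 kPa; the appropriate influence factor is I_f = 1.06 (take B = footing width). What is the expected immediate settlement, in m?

Immediate (elastic) settlement: S_e = q·B·(1−ν²)/E_s · I_f.
S_e = 323 × 2.1 × (1 − 0.22²) / 26000 × 1.06
    = 323 × 2.1 × 0.9516 / 26000 × 1.06
    = 0.02632 m

S_e ≈ 0.0263 m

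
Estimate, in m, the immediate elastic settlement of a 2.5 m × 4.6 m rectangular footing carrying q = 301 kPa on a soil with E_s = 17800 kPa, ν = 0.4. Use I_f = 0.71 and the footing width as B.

Immediate (elastic) settlement: S_e = q·B·(1−ν²)/E_s · I_f.
S_e = 301 × 2.5 × (1 − 0.4²) / 17800 × 0.71
    = 301 × 2.5 × 0.84 / 17800 × 0.71
    = 0.02521 m

S_e ≈ 0.0252 m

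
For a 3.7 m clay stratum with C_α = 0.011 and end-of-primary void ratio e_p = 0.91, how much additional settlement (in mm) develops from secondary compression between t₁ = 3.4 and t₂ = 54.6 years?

Secondary compression: S_s = C_α·H/(1+e_p)·log₁₀(t₂/t₁)
S_s = 0.011×3.7/(1+0.91)×log₁₀(54.6/3.4)
    = 0.02131 × 1.206 = 0.02569 m

S_s ≈ 25.7 mm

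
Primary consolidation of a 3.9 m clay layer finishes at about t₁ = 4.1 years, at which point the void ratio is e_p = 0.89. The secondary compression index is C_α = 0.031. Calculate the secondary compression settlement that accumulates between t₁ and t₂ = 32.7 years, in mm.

Secondary compression: S_s = C_α·H/(1+e_p)·log₁₀(t₂/t₁)
S_s = 0.031×3.9/(1+0.89)×log₁₀(32.7/4.1)
    = 0.06397 × 0.9018 = 0.05768 m

S_s ≈ 57.7 mm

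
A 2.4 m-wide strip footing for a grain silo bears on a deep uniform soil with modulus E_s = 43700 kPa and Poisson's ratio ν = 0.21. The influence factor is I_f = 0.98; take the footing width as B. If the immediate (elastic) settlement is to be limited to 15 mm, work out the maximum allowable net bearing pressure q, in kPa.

q ≈ 292 kPa

S_e = q·B·(1−ν²)/E_s · I_f  ⇒  q = S_e·E_s / (B·(1−ν²)·I_f).
q = 0.015 × 43700 / (2.4 × 0.9559 × 0.98) = 291.6 kPa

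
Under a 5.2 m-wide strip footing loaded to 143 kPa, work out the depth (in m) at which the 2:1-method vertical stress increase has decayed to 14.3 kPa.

2:1 spreading — at depth z the loaded area has grown by z in each plan dimension:
qB/(B+z) = Δσ_z ⇒ z = qB/Δσ_z − B = 143×5.2/14.3 − 5.2 = 46.8 m

z ≈ 46.8 m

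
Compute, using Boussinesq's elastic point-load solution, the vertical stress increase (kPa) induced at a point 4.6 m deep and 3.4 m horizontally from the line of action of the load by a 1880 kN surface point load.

Δσ_z ≈ 14.3 kPa

Boussinesq vertical stress below a point load on an elastic half-space:
Δσ_z = 3P/(2πz²) · [1 + (r/z)²]^(−5/2)
r/z = 3.4/4.6 = 0.73913; [1+(r/z)²]^(−5/2) = 0.33632.
Δσ_z = 3×1880/(2π×4.6²) × 0.33632 = 42.421 × 0.33632 = 14.27 kPa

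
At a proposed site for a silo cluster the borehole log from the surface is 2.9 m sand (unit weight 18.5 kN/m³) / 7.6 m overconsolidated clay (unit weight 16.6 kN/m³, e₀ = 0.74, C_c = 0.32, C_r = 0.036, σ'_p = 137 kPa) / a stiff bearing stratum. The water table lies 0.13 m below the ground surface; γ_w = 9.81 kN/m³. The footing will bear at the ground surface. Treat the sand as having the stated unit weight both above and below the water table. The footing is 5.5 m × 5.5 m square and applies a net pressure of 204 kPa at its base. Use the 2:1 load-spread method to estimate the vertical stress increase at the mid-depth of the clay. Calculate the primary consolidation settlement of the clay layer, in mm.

S_c ≈ 39.9 mm

Mid-depth of clay below the ground surface: z = 2.9 + 7.6/2 = 6.7 m.
Total vertical stress at mid-clay: σ_v = 18.5×2.9 + 16.6×3.8 = 116.73 kPa.
Pore pressure: u = 9.81×(6.7 − 0.13) = 64.452 kPa.
Initial effective stress: σ'_0 = σ_v − u = 116.73 − 64.452 = 52.278 kPa.
Stress increase at mid-clay by the 2:1 spreading method:
Δσ = qBL/((B+z)(L+z)) = 204×5.5×5.5/((5.5+6.7)(5.5+6.7)) = 41.461 kPa
Final effective stress: σ'_f = 52.278 + 41.461 = 93.739 kPa.
σ'_f = 93.739 ≤ σ'_p = 137 kPa, so the clay remains overconsolidated and only the recompression index applies:
S_c = C_r·H/(1+e₀)·log₁₀(σ'_f/σ'_0) = 0.036×7.6/1.74×log₁₀(93.739/52.278)
    = 0.15724 × 0.2536 = 0.03988 m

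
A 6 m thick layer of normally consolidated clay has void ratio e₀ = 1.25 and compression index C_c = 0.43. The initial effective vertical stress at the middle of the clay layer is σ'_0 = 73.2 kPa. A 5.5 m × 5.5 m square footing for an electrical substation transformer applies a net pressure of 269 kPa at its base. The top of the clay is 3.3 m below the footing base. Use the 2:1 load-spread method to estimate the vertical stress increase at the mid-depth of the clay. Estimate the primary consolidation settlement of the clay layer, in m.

Mid-depth of clay below the footing base: z = 3.3 + 6/2 = 6.3 m.
Stress increase at mid-clay by the 2:1 spreading method:
Δσ = qBL/((B+z)(L+z)) = 269×5.5×5.5/((5.5+6.3)(5.5+6.3)) = 58.44 kPa
Final effective stress: σ'_f = σ'_0 + Δσ = 73.2 + 58.44 = 131.64 kPa.
Normally consolidated clay, so the full stress increment lies on the virgin compression line:
S_c = C_c·H/(1+e₀)·log₁₀(σ'_f/σ'_0) = 0.43×6/(1+1.25)×log₁₀(131.64/73.2)
    = 1.1467 × 0.25488 = 0.2923 m

S_c ≈ 0.292 m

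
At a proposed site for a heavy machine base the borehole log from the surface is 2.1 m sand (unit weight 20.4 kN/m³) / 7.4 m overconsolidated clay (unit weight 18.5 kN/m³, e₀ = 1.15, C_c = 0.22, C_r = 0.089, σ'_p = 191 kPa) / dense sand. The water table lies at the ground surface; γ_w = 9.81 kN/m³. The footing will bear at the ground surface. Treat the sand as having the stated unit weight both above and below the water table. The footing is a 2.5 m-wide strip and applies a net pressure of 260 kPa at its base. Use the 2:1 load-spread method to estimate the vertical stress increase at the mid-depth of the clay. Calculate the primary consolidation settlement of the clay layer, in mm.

Mid-depth of clay below the ground surface: z = 2.1 + 7.4/2 = 5.8 m.
Total vertical stress at mid-clay: σ_v = 20.4×2.1 + 18.5×3.7 = 111.29 kPa.
Pore pressure: u = 9.81×(5.8 − 0) = 56.898 kPa.
Initial effective stress: σ'_0 = σ_v − u = 111.29 − 56.898 = 54.392 kPa.
Stress increase at mid-clay by the 2:1 spreading method:
Δσ = qB/(B+z) = 260×2.5/(2.5+5.8) = 78.313 kPa
Final effective stress: σ'_f = 54.392 + 78.313 = 132.71 kPa.
σ'_f = 132.71 ≤ σ'_p = 191 kPa, so the clay remains overconsolidated and only the recompression index applies:
S_c = C_r·H/(1+e₀)·log₁₀(σ'_f/σ'_0) = 0.089×7.4/2.15×log₁₀(132.71/54.392)
    = 0.30633 × 0.38737 = 0.1187 m

S_c ≈ 119 mm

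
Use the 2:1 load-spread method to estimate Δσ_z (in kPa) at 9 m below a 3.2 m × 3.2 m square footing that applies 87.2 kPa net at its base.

By the 2:1 method the load spreads at 1 horizontal : 2 vertical, so at depth z the loaded area has grown by z in each plan dimension:
Δσ = qBL/((B+z)(L+z)) = 87.2×3.2×3.2/((3.2+9)(3.2+9)) = 5.9992 kPa

Δσ_z ≈ 6 kPa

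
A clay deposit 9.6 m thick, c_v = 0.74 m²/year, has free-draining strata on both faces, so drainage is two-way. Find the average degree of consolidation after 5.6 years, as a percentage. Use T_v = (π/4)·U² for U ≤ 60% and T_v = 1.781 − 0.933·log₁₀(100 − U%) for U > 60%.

Drainage path length: H_d = H/2 = 4.8 m (double drainage).
T_v = c_v·t/H_d² = 0.74×5.6/4.8² = 0.17986.
T_v = 0.17986 corresponds to the U ≤ 60% branch:
U = √(4T_v/π) = 0.4785

U ≈ 47.9 %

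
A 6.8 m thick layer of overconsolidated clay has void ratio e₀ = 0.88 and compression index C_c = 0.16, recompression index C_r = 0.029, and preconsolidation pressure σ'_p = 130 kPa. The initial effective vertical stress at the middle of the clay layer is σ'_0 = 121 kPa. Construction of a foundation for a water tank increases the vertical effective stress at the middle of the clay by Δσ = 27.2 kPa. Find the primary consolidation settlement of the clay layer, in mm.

Final effective stress: σ'_f = 121 + 27.2 = 148.2 kPa.
σ'_f = 148.2 > σ'_p = 130 kPa, so the stress path crosses the preconsolidation pressure — recompression up to σ'_p, then virgin compression beyond:
S_c = H/(1+e₀)·[C_r·log₁₀(σ'_p/σ'_0) + C_c·log₁₀(σ'_f/σ'_p)]
    = 6.8/1.88 × [0.029×log₁₀(130/121) + 0.16×log₁₀(148.2/130)]
    = 3.617 × [0.00090358 + 0.0091048] = 0.0362 m

S_c ≈ 36.2 mm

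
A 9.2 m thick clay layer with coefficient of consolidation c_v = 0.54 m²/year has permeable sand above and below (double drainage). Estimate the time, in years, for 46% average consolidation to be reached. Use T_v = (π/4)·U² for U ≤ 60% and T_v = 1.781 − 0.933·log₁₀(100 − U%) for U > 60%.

Drainage path length: H_d = H/2 = 4.6 m (double drainage).
U ≤ 60%: T_v = (π/4)·U² = (π/4)×0.46² = 0.16619.
t = T_v·H_d²/c_v = 0.16619×4.6²/0.54 = 6.512 years.

t ≈ 6.51 years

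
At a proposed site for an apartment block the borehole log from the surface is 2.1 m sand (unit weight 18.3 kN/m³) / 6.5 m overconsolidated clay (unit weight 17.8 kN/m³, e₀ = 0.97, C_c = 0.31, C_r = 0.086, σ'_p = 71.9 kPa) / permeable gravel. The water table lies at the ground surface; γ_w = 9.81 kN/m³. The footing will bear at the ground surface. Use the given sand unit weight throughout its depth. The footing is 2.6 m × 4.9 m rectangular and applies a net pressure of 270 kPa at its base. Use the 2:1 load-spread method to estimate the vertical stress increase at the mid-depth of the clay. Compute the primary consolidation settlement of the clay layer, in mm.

Mid-depth of clay below the ground surface: z = 2.1 + 6.5/2 = 5.35 m.
Total vertical stress at mid-clay: σ_v = 18.3×2.1 + 17.8×3.25 = 96.28 kPa.
Pore pressure: u = 9.81×(5.35 − 0) = 52.483 kPa.
Initial effective stress: σ'_0 = σ_v − u = 96.28 − 52.483 = 43.797 kPa.
Stress increase at mid-clay by the 2:1 spreading method:
Δσ = qBL/((B+z)(L+z)) = 270×2.6×4.9/((2.6+5.35)(4.9+5.35)) = 42.213 kPa
Final effective stress: σ'_f = 43.797 + 42.213 = 86.01 kPa.
σ'_f = 86.01 > σ'_p = 71.9 kPa, so the stress path crosses the preconsolidation pressure — recompression up to σ'_p, then virgin compression beyond:
S_c = H/(1+e₀)·[C_r·log₁₀(σ'_p/σ'_0) + C_c·log₁₀(σ'_f/σ'_p)]
    = 6.5/1.97 × [0.086×log₁₀(71.9/43.797) + 0.31×log₁₀(86.01/71.9)]
    = 3.2995 × [0.018514 + 0.024124] = 0.1407 m

S_c ≈ 141 mm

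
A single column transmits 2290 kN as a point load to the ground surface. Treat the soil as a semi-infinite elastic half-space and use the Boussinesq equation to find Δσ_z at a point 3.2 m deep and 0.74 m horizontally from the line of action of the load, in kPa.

Boussinesq vertical stress below a point load on an elastic half-space:
Δσ_z = 3P/(2πz²) · [1 + (r/z)²]^(−5/2)
r/z = 0.74/3.2 = 0.23125; [1+(r/z)²]^(−5/2) = 0.87789.
Δσ_z = 3×2290/(2π×3.2²) × 0.87789 = 106.78 × 0.87789 = 93.74 kPa

Δσ_z ≈ 93.7 kPa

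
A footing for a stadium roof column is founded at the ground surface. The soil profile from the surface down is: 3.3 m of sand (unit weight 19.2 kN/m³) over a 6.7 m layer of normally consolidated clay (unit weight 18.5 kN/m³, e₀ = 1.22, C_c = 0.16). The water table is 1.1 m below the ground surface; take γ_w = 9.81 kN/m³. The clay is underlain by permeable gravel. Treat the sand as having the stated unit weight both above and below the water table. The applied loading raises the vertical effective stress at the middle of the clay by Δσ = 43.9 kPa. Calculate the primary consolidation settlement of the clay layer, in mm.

S_c ≈ 101 mm

Mid-depth of clay below the ground surface: z = 3.3 + 6.7/2 = 6.65 m.
Total vertical stress at mid-clay: σ_v = 19.2×3.3 + 18.5×3.35 = 125.33 kPa.
Pore pressure: u = 9.81×(6.65 − 1.1) = 54.446 kPa.
Initial effective stress: σ'_0 = σ_v − u = 125.33 − 54.446 = 70.884 kPa.
Final effective stress: σ'_f = σ'_0 + Δσ = 70.884 + 43.9 = 114.78 kPa.
Normally consolidated clay, so the full stress increment lies on the virgin compression line:
S_c = C_c·H/(1+e₀)·log₁₀(σ'_f/σ'_0) = 0.16×6.7/(1+1.22)×log₁₀(114.78/70.884)
    = 0.48288 × 0.20932 = 0.1011 m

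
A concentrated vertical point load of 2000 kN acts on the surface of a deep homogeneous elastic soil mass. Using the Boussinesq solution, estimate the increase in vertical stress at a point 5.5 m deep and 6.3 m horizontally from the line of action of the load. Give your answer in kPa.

Δσ_z ≈ 3.88 kPa

Boussinesq vertical stress below a point load on an elastic half-space:
Δσ_z = 3P/(2πz²) · [1 + (r/z)²]^(−5/2)
r/z = 6.3/5.5 = 1.1455; [1+(r/z)²]^(−5/2) = 0.12303.
Δσ_z = 3×2000/(2π×5.5²) × 0.12303 = 31.568 × 0.12303 = 3.884 kPa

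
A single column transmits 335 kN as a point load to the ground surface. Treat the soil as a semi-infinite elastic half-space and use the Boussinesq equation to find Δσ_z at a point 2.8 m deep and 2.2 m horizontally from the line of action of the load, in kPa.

Boussinesq vertical stress below a point load on an elastic half-space:
Δσ_z = 3P/(2πz²) · [1 + (r/z)²]^(−5/2)
r/z = 2.2/2.8 = 0.78571; [1+(r/z)²]^(−5/2) = 0.3006.
Δσ_z = 3×335/(2π×2.8²) × 0.3006 = 20.402 × 0.3006 = 6.133 kPa

Δσ_z ≈ 6.13 kPa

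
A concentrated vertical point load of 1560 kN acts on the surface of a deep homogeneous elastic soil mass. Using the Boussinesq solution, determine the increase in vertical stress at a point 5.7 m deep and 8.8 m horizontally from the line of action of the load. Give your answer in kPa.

Δσ_z ≈ 1.09 kPa

Boussinesq vertical stress below a point load on an elastic half-space:
Δσ_z = 3P/(2πz²) · [1 + (r/z)²]^(−5/2)
r/z = 8.8/5.7 = 1.5439; [1+(r/z)²]^(−5/2) = 0.047488.
Δσ_z = 3×1560/(2π×5.7²) × 0.047488 = 22.925 × 0.047488 = 1.089 kPa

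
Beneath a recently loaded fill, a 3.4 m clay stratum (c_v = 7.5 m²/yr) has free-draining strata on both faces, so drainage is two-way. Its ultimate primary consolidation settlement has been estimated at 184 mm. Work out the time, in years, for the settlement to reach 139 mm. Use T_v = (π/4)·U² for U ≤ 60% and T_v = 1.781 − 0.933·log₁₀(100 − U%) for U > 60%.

t ≈ 0.187 years

Drainage path length: H_d = H/2 = 1.7 m (double drainage).
U = S(t)/S_ult = 139/184 = 0.7554.
U > 60%: T_v = 1.781 − 0.933·log₁₀(100 − 75.543) = 0.48563.
t = T_v·H_d²/c_v = 0.48563×1.7²/7.5 = 0.1871 years.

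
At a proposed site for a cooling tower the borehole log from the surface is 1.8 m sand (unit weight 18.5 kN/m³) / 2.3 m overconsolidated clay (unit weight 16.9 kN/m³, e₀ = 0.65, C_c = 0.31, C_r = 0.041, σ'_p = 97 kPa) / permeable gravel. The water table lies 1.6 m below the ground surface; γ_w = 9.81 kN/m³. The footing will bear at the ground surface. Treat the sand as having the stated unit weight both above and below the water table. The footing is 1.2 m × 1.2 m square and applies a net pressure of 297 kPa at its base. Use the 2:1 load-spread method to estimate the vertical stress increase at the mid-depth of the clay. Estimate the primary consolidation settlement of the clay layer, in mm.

S_c ≈ 12.1 mm

Mid-depth of clay below the ground surface: z = 1.8 + 2.3/2 = 2.95 m.
Total vertical stress at mid-clay: σ_v = 18.5×1.8 + 16.9×1.15 = 52.735 kPa.
Pore pressure: u = 9.81×(2.95 − 1.6) = 13.244 kPa.
Initial effective stress: σ'_0 = σ_v − u = 52.735 − 13.244 = 39.491 kPa.
Stress increase at mid-clay by the 2:1 spreading method:
Δσ = qBL/((B+z)(L+z)) = 297×1.2×1.2/((1.2+2.95)(1.2+2.95)) = 24.833 kPa
Final effective stress: σ'_f = 39.491 + 24.833 = 64.324 kPa.
σ'_f = 64.324 ≤ σ'_p = 97 kPa, so the clay remains overconsolidated and only the recompression index applies:
S_c = C_r·H/(1+e₀)·log₁₀(σ'_f/σ'_0) = 0.041×2.3/1.65×log₁₀(64.324/39.491)
    = 0.05715 × 0.21187 = 0.01211 m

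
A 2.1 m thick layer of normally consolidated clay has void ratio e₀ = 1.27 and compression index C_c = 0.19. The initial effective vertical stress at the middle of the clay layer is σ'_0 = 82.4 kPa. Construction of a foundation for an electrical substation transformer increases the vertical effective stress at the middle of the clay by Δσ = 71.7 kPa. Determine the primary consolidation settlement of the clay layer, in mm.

S_c ≈ 47.8 mm

Final effective stress: σ'_f = σ'_0 + Δσ = 82.4 + 71.7 = 154.1 kPa.
Normally consolidated clay, so the full stress increment lies on the virgin compression line:
S_c = C_c·H/(1+e₀)·log₁₀(σ'_f/σ'_0) = 0.19×2.1/(1+1.27)×log₁₀(154.1/82.4)
    = 0.17577 × 0.27188 = 0.04779 m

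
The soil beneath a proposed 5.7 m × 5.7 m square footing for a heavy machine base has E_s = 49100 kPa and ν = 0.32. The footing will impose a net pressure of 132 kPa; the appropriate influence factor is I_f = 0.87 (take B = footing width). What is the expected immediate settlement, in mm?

S_e ≈ 12 mm

Immediate (elastic) settlement: S_e = q·B·(1−ν²)/E_s · I_f.
S_e = 132 × 5.7 × (1 − 0.32²) / 49100 × 0.87
    = 132 × 5.7 × 0.8976 / 49100 × 0.87
    = 0.01197 m = 11.97 mm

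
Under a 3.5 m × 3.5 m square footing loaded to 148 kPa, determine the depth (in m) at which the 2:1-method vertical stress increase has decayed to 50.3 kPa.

2:1 spreading — at depth z the loaded area has grown by z in each plan dimension:
qB²/(B+z)² = Δσ_z ⇒ z = B(√(q/Δσ_z) − 1) = 3.5×(√(148/50.3) − 1) = 2.504 m

z ≈ 2.5 m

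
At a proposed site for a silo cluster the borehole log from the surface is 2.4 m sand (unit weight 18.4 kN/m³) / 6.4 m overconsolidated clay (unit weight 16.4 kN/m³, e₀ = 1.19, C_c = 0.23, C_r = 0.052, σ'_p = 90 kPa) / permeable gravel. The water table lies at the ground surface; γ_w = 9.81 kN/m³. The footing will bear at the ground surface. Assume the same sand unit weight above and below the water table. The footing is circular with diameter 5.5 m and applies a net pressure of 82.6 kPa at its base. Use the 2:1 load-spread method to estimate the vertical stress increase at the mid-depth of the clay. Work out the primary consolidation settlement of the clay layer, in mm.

S_c ≈ 26.2 mm

Mid-depth of clay below the ground surface: z = 2.4 + 6.4/2 = 5.6 m.
Total vertical stress at mid-clay: σ_v = 18.4×2.4 + 16.4×3.2 = 96.64 kPa.
Pore pressure: u = 9.81×(5.6 − 0) = 54.936 kPa.
Initial effective stress: σ'_0 = σ_v − u = 96.64 − 54.936 = 41.704 kPa.
Stress increase at mid-clay by the 2:1 spreading method:
Δσ ≈ qD²/(D+z)² = 82.6×5.5²/(5.5+5.6)² = 20.28 kPa
Final effective stress: σ'_f = 41.704 + 20.28 = 61.984 kPa.
σ'_f = 61.984 ≤ σ'_p = 90 kPa, so the clay remains overconsolidated and only the recompression index applies:
S_c = C_r·H/(1+e₀)·log₁₀(σ'_f/σ'_0) = 0.052×6.4/2.19×log₁₀(61.984/41.704)
    = 0.15196 × 0.1721 = 0.02615 m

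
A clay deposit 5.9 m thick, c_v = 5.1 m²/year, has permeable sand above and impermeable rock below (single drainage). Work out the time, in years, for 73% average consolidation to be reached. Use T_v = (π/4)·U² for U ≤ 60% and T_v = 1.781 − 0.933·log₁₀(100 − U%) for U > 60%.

t ≈ 3.04 years

Drainage path length: H_d = H = 5.9 m (single drainage).
U > 60%: T_v = 1.781 − 0.933·log₁₀(100 − 73) = 0.44554.
t = T_v·H_d²/c_v = 0.44554×5.9²/5.1 = 3.041 years.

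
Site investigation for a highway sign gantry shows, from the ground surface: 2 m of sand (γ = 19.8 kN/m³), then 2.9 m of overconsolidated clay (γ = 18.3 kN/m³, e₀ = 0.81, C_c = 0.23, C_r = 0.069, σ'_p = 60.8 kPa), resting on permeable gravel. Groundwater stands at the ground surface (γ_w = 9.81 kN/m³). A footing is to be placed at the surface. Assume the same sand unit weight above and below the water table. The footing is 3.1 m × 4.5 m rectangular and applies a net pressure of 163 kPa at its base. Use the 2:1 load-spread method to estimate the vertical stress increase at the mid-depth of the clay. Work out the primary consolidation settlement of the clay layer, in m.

S_c ≈ 0.066 m

Mid-depth of clay below the ground surface: z = 2 + 2.9/2 = 3.45 m.
Total vertical stress at mid-clay: σ_v = 19.8×2 + 18.3×1.45 = 66.135 kPa.
Pore pressure: u = 9.81×(3.45 − 0) = 33.845 kPa.
Initial effective stress: σ'_0 = σ_v − u = 66.135 − 33.845 = 32.29 kPa.
Stress increase at mid-clay by the 2:1 spreading method:
Δσ = qBL/((B+z)(L+z)) = 163×3.1×4.5/((3.1+3.45)(4.5+3.45)) = 43.667 kPa
Final effective stress: σ'_f = 32.29 + 43.667 = 75.957 kPa.
σ'_f = 75.957 > σ'_p = 60.8 kPa, so the stress path crosses the preconsolidation pressure — recompression up to σ'_p, then virgin compression beyond:
S_c = H/(1+e₀)·[C_r·log₁₀(σ'_p/σ'_0) + C_c·log₁₀(σ'_f/σ'_p)]
    = 2.9/1.81 × [0.069×log₁₀(60.8/32.29) + 0.23×log₁₀(75.957/60.8)]
    = 1.6022 × [0.018964 + 0.022233] = 0.06601 m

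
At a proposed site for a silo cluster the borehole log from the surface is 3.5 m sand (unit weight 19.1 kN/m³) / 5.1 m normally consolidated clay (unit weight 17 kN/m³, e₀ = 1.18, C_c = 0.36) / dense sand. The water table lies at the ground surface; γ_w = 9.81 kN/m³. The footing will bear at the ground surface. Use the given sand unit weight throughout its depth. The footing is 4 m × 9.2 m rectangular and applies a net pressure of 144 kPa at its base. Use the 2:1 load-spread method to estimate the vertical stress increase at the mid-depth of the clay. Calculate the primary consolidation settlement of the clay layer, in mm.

S_c ≈ 190 mm

Mid-depth of clay below the ground surface: z = 3.5 + 5.1/2 = 6.05 m.
Total vertical stress at mid-clay: σ_v = 19.1×3.5 + 17×2.55 = 110.2 kPa.
Pore pressure: u = 9.81×(6.05 − 0) = 59.351 kPa.
Initial effective stress: σ'_0 = σ_v − u = 110.2 − 59.351 = 50.849 kPa.
Stress increase at mid-clay by the 2:1 spreading method:
Δσ = qBL/((B+z)(L+z)) = 144×4×9.2/((4+6.05)(9.2+6.05)) = 34.576 kPa
Final effective stress: σ'_f = σ'_0 + Δσ = 50.849 + 34.576 = 85.425 kPa.
Normally consolidated clay, so the full stress increment lies on the virgin compression line:
S_c = C_c·H/(1+e₀)·log₁₀(σ'_f/σ'_0) = 0.36×5.1/(1+1.18)×log₁₀(85.425/50.849)
    = 0.8422 × 0.2253 = 0.1897 m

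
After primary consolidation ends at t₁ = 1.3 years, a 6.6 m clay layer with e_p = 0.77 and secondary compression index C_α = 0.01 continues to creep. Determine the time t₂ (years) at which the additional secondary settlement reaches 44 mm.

S_s = C_α·H/(1+e_p)·log₁₀(t₂/t₁) ⇒ log₁₀(t₂/t₁) = S_s·(1+e_p)/(C_α·H).
log₁₀(t₂/t₁) = 0.044 × (1+0.77) / (0.01×6.6) = 1.18
t₂ = t₁ × 10^1.18 = 1.3 × 15.14 = 19.68 years

t₂ ≈ 19.7 years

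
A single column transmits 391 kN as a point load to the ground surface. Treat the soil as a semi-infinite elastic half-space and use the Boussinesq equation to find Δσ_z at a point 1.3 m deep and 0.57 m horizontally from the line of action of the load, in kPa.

Δσ_z ≈ 71.2 kPa

Boussinesq vertical stress below a point load on an elastic half-space:
Δσ_z = 3P/(2πz²) · [1 + (r/z)²]^(−5/2)
r/z = 0.57/1.3 = 0.43846; [1+(r/z)²]^(−5/2) = 0.64429.
Δσ_z = 3×391/(2π×1.3²) × 0.64429 = 110.47 × 0.64429 = 71.17 kPa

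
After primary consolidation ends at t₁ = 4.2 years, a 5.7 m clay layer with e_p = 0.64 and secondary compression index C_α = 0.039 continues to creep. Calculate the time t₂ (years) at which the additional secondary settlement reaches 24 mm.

S_s = C_α·H/(1+e_p)·log₁₀(t₂/t₁) ⇒ log₁₀(t₂/t₁) = S_s·(1+e_p)/(C_α·H).
log₁₀(t₂/t₁) = 0.024 × (1+0.64) / (0.039×5.7) = 0.1771
t₂ = t₁ × 10^0.1771 = 4.2 × 1.503 = 6.314 years

t₂ ≈ 6.31 years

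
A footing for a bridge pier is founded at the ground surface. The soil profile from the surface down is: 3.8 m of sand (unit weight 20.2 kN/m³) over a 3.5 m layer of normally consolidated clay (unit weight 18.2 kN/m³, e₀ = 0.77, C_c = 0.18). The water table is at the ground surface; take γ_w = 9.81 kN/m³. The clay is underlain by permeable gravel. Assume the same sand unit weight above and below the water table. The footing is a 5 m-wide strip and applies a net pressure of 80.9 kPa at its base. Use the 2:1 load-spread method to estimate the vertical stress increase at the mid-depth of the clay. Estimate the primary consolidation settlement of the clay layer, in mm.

Mid-depth of clay below the ground surface: z = 3.8 + 3.5/2 = 5.55 m.
Total vertical stress at mid-clay: σ_v = 20.2×3.8 + 18.2×1.75 = 108.61 kPa.
Pore pressure: u = 9.81×(5.55 − 0) = 54.446 kPa.
Initial effective stress: σ'_0 = σ_v − u = 108.61 − 54.446 = 54.164 kPa.
Stress increase at mid-clay by the 2:1 spreading method:
Δσ = qB/(B+z) = 80.9×5/(5+5.55) = 38.341 kPa
Final effective stress: σ'_f = σ'_0 + Δσ = 54.164 + 38.341 = 92.505 kPa.
Normally consolidated clay, so the full stress increment lies on the virgin compression line:
S_c = C_c·H/(1+e₀)·log₁₀(σ'_f/σ'_0) = 0.18×3.5/(1+0.77)×log₁₀(92.505/54.164)
    = 0.35593 × 0.23245 = 0.08274 m

S_c ≈ 82.7 mm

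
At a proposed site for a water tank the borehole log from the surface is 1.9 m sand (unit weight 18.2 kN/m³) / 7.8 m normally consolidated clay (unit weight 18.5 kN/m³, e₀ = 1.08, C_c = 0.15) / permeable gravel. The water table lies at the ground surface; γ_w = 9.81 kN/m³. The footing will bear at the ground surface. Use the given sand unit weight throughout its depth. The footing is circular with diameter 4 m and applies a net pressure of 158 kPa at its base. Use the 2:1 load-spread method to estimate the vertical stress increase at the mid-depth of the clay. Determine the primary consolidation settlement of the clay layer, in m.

S_c ≈ 0.104 m

Mid-depth of clay below the ground surface: z = 1.9 + 7.8/2 = 5.8 m.
Total vertical stress at mid-clay: σ_v = 18.2×1.9 + 18.5×3.9 = 106.73 kPa.
Pore pressure: u = 9.81×(5.8 − 0) = 56.898 kPa.
Initial effective stress: σ'_0 = σ_v − u = 106.73 − 56.898 = 49.832 kPa.
Stress increase at mid-clay by the 2:1 spreading method:
Δσ ≈ qD²/(D+z)² = 158×4²/(4+5.8)² = 26.322 kPa
Final effective stress: σ'_f = σ'_0 + Δσ = 49.832 + 26.322 = 76.154 kPa.
Normally consolidated clay, so the full stress increment lies on the virgin compression line:
S_c = C_c·H/(1+e₀)·log₁₀(σ'_f/σ'_0) = 0.15×7.8/(1+1.08)×log₁₀(76.154/49.832)
    = 0.5625 × 0.18418 = 0.1036 m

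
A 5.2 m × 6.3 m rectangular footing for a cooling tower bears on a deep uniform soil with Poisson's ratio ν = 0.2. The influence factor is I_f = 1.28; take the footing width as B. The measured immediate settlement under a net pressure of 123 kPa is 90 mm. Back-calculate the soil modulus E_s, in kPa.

S_e = q·B·(1−ν²)/E_s · I_f  ⇒  E_s = q·B·(1−ν²)·I_f / S_e.
E_s = 123 × 5.2 × 0.96 × 1.28 / 0.09 = 8733 kPa

E_s ≈ 8730 kPa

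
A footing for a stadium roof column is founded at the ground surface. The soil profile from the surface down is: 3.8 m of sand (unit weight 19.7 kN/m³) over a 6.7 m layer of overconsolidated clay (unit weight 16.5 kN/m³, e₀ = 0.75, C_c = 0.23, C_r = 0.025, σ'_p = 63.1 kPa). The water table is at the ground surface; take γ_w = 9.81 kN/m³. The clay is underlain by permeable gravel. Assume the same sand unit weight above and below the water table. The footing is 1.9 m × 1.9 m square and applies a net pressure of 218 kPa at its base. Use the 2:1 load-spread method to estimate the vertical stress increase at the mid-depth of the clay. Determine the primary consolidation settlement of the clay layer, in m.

S_c ≈ 0.0396 m

Mid-depth of clay below the ground surface: z = 3.8 + 6.7/2 = 7.15 m.
Total vertical stress at mid-clay: σ_v = 19.7×3.8 + 16.5×3.35 = 130.13 kPa.
Pore pressure: u = 9.81×(7.15 − 0) = 70.142 kPa.
Initial effective stress: σ'_0 = σ_v − u = 130.13 − 70.142 = 59.988 kPa.
Stress increase at mid-clay by the 2:1 spreading method:
Δσ = qBL/((B+z)(L+z)) = 218×1.9×1.9/((1.9+7.15)(1.9+7.15)) = 9.6087 kPa
Final effective stress: σ'_f = 59.988 + 9.6087 = 69.597 kPa.
σ'_f = 69.597 > σ'_p = 63.1 kPa, so the stress path crosses the preconsolidation pressure — recompression up to σ'_p, then virgin compression beyond:
S_c = H/(1+e₀)·[C_r·log₁₀(σ'_p/σ'_0) + C_c·log₁₀(σ'_f/σ'_p)]
    = 6.7/1.75 × [0.025×log₁₀(63.1/59.988) + 0.23×log₁₀(69.597/63.1)]
    = 3.8286 × [0.00054912 + 0.0097891] = 0.03958 m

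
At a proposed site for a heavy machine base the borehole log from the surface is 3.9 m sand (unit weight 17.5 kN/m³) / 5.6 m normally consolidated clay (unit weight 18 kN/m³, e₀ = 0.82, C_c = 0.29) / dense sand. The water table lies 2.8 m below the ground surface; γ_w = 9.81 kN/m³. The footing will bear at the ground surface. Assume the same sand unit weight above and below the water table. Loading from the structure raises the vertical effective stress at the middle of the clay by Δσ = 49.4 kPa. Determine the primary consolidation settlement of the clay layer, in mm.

S_c ≈ 186 mm

Mid-depth of clay below the ground surface: z = 3.9 + 5.6/2 = 6.7 m.
Total vertical stress at mid-clay: σ_v = 17.5×3.9 + 18×2.8 = 118.65 kPa.
Pore pressure: u = 9.81×(6.7 − 2.8) = 38.259 kPa.
Initial effective stress: σ'_0 = σ_v − u = 118.65 − 38.259 = 80.391 kPa.
Final effective stress: σ'_f = σ'_0 + Δσ = 80.391 + 49.4 = 129.79 kPa.
Normally consolidated clay, so the full stress increment lies on the virgin compression line:
S_c = C_c·H/(1+e₀)·log₁₀(σ'_f/σ'_0) = 0.29×5.6/(1+0.82)×log₁₀(129.79/80.391)
    = 0.89231 × 0.20803 = 0.1856 m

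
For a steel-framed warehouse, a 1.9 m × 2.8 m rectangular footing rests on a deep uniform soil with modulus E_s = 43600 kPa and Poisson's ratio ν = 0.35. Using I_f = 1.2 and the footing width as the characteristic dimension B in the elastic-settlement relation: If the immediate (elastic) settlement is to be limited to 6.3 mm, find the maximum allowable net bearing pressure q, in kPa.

S_e = q·B·(1−ν²)/E_s · I_f  ⇒  q = S_e·E_s / (B·(1−ν²)·I_f).
q = 0.0063 × 43600 / (1.9 × 0.8775 × 1.2) = 137.3 kPa

q ≈ 137 kPa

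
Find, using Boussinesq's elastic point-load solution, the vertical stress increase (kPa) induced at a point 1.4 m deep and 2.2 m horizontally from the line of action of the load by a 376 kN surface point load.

Boussinesq vertical stress below a point load on an elastic half-space:
Δσ_z = 3P/(2πz²) · [1 + (r/z)²]^(−5/2)
r/z = 2.2/1.4 = 1.5714; [1+(r/z)²]^(−5/2) = 0.044603.
Δσ_z = 3×376/(2π×1.4²) × 0.044603 = 91.595 × 0.044603 = 4.085 kPa

Δσ_z ≈ 4.09 kPa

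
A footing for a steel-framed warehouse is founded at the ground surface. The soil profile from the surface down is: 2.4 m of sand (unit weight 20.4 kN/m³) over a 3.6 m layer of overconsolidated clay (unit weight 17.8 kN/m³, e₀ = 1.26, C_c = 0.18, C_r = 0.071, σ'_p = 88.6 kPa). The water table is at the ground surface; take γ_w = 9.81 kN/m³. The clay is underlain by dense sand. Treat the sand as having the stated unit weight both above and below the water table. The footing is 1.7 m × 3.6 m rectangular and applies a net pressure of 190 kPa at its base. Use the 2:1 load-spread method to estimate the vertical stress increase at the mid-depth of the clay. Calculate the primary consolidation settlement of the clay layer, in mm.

Mid-depth of clay below the ground surface: z = 2.4 + 3.6/2 = 4.2 m.
Total vertical stress at mid-clay: σ_v = 20.4×2.4 + 17.8×1.8 = 81 kPa.
Pore pressure: u = 9.81×(4.2 − 0) = 41.202 kPa.
Initial effective stress: σ'_0 = σ_v − u = 81 − 41.202 = 39.798 kPa.
Stress increase at mid-clay by the 2:1 spreading method:
Δσ = qBL/((B+z)(L+z)) = 190×1.7×3.6/((1.7+4.2)(3.6+4.2)) = 25.267 kPa
Final effective stress: σ'_f = 39.798 + 25.267 = 65.065 kPa.
σ'_f = 65.065 ≤ σ'_p = 88.6 kPa, so the clay remains overconsolidated and only the recompression index applies:
S_c = C_r·H/(1+e₀)·log₁₀(σ'_f/σ'_0) = 0.071×3.6/2.26×log₁₀(65.065/39.798)
    = 0.1131 × 0.21349 = 0.02414 m

S_c ≈ 24.1 mm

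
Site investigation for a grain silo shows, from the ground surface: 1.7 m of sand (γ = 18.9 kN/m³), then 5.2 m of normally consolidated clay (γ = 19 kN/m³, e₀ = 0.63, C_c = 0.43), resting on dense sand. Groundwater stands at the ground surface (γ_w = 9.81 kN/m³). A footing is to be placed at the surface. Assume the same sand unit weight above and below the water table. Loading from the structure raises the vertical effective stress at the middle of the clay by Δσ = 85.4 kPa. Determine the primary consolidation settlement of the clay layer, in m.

Mid-depth of clay below the ground surface: z = 1.7 + 5.2/2 = 4.3 m.
Total vertical stress at mid-clay: σ_v = 18.9×1.7 + 19×2.6 = 81.53 kPa.
Pore pressure: u = 9.81×(4.3 − 0) = 42.183 kPa.
Initial effective stress: σ'_0 = σ_v − u = 81.53 − 42.183 = 39.347 kPa.
Final effective stress: σ'_f = σ'_0 + Δσ = 39.347 + 85.4 = 124.75 kPa.
Normally consolidated clay, so the full stress increment lies on the virgin compression line:
S_c = C_c·H/(1+e₀)·log₁₀(σ'_f/σ'_0) = 0.43×5.2/(1+0.63)×log₁₀(124.75/39.347)
    = 1.3718 × 0.50113 = 0.6875 m

S_c ≈ 0.687 m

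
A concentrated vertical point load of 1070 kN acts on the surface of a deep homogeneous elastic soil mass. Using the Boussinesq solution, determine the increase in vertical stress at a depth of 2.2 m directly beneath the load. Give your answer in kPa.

Boussinesq vertical stress below a point load on an elastic half-space:
Δσ_z = 3P/(2πz²) · [1 + (r/z)²]^(−5/2)
r/z = 0/2.2 = 0; [1+(r/z)²]^(−5/2) = 1.
Δσ_z = 3×1070/(2π×2.2²) × 1 = 105.56 × 1 = 105.6 kPa

Δσ_z ≈ 106 kPa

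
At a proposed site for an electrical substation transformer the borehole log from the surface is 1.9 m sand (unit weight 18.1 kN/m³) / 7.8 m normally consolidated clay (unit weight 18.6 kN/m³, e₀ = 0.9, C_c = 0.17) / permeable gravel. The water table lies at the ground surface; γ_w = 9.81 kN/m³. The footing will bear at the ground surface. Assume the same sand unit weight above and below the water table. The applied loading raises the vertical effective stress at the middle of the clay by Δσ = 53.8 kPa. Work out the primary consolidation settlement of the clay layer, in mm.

Mid-depth of clay below the ground surface: z = 1.9 + 7.8/2 = 5.8 m.
Total vertical stress at mid-clay: σ_v = 18.1×1.9 + 18.6×3.9 = 106.93 kPa.
Pore pressure: u = 9.81×(5.8 − 0) = 56.898 kPa.
Initial effective stress: σ'_0 = σ_v − u = 106.93 − 56.898 = 50.032 kPa.
Final effective stress: σ'_f = σ'_0 + Δσ = 50.032 + 53.8 = 103.83 kPa.
Normally consolidated clay, so the full stress increment lies on the virgin compression line:
S_c = C_c·H/(1+e₀)·log₁₀(σ'_f/σ'_0) = 0.17×7.8/(1+0.9)×log₁₀(103.83/50.032)
    = 0.69789 × 0.31707 = 0.2213 m

S_c ≈ 221 mm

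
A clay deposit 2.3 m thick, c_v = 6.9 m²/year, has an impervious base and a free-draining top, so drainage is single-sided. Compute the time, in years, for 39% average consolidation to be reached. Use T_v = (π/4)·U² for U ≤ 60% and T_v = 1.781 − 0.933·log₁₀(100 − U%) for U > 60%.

Drainage path length: H_d = H = 2.3 m (single drainage).
U ≤ 60%: T_v = (π/4)·U² = (π/4)×0.39² = 0.11946.
t = T_v·H_d²/c_v = 0.11946×2.3²/6.9 = 0.09159 years.

t ≈ 0.0916 years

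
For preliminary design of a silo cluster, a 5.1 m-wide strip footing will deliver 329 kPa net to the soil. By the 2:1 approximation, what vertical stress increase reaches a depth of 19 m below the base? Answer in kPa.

Δσ_z ≈ 69.6 kPa

By the 2:1 method the load spreads at 1 horizontal : 2 vertical, so at depth z the loaded area has grown by z in each plan dimension:
Δσ = qB/(B+z) = 329×5.1/(5.1+19) = 69.622 kPa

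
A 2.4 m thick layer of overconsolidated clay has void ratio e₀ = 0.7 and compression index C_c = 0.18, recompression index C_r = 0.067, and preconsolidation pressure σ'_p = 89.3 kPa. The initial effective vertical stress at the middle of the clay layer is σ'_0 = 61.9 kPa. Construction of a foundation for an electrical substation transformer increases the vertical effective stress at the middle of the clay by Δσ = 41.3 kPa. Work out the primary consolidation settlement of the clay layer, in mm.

Final effective stress: σ'_f = 61.9 + 41.3 = 103.2 kPa.
σ'_f = 103.2 > σ'_p = 89.3 kPa, so the stress path crosses the preconsolidation pressure — recompression up to σ'_p, then virgin compression beyond:
S_c = H/(1+e₀)·[C_r·log₁₀(σ'_p/σ'_0) + C_c·log₁₀(σ'_f/σ'_p)]
    = 2.4/1.7 × [0.067×log₁₀(89.3/61.9) + 0.18×log₁₀(103.2/89.3)]
    = 1.4118 × [0.010664 + 0.011309] = 0.03102 m

S_c ≈ 31 mm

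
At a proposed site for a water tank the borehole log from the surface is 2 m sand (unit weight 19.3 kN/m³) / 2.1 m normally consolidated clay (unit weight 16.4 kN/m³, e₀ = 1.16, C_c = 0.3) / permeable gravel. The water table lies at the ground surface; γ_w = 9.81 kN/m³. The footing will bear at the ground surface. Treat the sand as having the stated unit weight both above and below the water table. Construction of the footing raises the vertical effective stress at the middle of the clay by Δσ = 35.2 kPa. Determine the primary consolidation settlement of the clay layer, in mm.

S_c ≈ 109 mm

Mid-depth of clay below the ground surface: z = 2 + 2.1/2 = 3.05 m.
Total vertical stress at mid-clay: σ_v = 19.3×2 + 16.4×1.05 = 55.82 kPa.
Pore pressure: u = 9.81×(3.05 − 0) = 29.921 kPa.
Initial effective stress: σ'_0 = σ_v − u = 55.82 − 29.921 = 25.899 kPa.
Final effective stress: σ'_f = σ'_0 + Δσ = 25.899 + 35.2 = 61.099 kPa.
Normally consolidated clay, so the full stress increment lies on the virgin compression line:
S_c = C_c·H/(1+e₀)·log₁₀(σ'_f/σ'_0) = 0.3×2.1/(1+1.16)×log₁₀(61.099/25.899)
    = 0.29167 × 0.37275 = 0.1087 m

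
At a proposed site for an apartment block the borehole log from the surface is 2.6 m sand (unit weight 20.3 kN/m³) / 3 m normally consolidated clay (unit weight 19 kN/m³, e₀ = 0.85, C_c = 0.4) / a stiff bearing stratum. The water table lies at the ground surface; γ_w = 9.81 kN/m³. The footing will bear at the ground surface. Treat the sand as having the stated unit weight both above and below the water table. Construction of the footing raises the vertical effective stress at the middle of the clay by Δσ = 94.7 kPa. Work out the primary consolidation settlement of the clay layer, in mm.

S_c ≈ 337 mm

Mid-depth of clay below the ground surface: z = 2.6 + 3/2 = 4.1 m.
Total vertical stress at mid-clay: σ_v = 20.3×2.6 + 19×1.5 = 81.28 kPa.
Pore pressure: u = 9.81×(4.1 − 0) = 40.221 kPa.
Initial effective stress: σ'_0 = σ_v − u = 81.28 − 40.221 = 41.059 kPa.
Final effective stress: σ'_f = σ'_0 + Δσ = 41.059 + 94.7 = 135.76 kPa.
Normally consolidated clay, so the full stress increment lies on the virgin compression line:
S_c = C_c·H/(1+e₀)·log₁₀(σ'_f/σ'_0) = 0.4×3/(1+0.85)×log₁₀(135.76/41.059)
    = 0.64865 × 0.51936 = 0.3369 m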